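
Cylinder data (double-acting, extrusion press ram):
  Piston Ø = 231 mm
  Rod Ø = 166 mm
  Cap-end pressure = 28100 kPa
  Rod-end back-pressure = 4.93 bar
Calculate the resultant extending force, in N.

F ≈ 1.17e6 N

Cap-side area A_cap = π/4 × (231 mm)² = 41910 mm^2
Rod-side annular area A_ann = π/4 × (231² − 166²) = 20270 mm^2
Net thrust = P_cap·A_cap − P_rod·A_ann = 1.178e6 N − 9992 N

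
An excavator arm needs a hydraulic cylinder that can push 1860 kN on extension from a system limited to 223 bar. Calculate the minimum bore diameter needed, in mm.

Extension force acts on the full piston face: F = P × (π/4)D².
D = √(4F / (πP)) = √(4 × 1860 kN / (π × 223 bar))

D ≈ 326 mm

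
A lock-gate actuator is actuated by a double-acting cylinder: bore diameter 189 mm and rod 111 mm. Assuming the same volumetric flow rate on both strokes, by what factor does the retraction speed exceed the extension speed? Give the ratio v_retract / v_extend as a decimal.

v_ret/v_ext ≈ 1.53

Cap-side area A_cap = π/4 × (189 mm)² = 28060 mm^2
Rod-side annular area A_ann = π/4 × (189² − 111²) = 18380 mm^2
For equal Q, v ∝ 1/A, so v_ret/v_ext = A_cap/A_ann.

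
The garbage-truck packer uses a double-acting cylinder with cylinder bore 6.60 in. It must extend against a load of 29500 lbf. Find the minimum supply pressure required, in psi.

P ≈ 862 psi

Cap-side area A_cap = π/4 × (6.60 in)² = 34.21 in^2
P = F / A = 29500 lbf / A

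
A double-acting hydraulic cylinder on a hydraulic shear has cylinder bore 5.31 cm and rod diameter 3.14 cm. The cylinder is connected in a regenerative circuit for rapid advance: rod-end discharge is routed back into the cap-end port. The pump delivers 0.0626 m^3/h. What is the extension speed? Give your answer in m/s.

In regeneration the rod-end outflow joins the pump flow into the cap end, so the net volume the pump must supply per unit advance equals the rod cross-section area.
Rod cross-section A_rod = π/4 × (3.14 cm)² = 7.744 cm^2
v = Q_pump / A_rod

v ≈ 0.0225 m/s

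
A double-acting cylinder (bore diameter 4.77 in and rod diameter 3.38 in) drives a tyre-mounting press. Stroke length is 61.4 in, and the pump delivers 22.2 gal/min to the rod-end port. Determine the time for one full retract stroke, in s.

t ≈ 6.39 s

Rod-side annular area A_ann = π/4 × (4.77² − 3.38²) = 8.897 in^2
Swept volume V = A × L; t = V / Q = A·L / Q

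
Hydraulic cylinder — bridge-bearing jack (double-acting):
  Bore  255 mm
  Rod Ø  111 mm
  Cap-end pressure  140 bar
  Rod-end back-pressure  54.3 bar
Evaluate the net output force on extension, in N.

Cap-side area A_cap = π/4 × (255 mm)² = 51070 mm^2
Rod-side annular area A_ann = π/4 × (255² − 111²) = 41390 mm^2
Net thrust = P_cap·A_cap − P_rod·A_ann = 7.150e5 N − 2.248e5 N

F ≈ 4.90e5 N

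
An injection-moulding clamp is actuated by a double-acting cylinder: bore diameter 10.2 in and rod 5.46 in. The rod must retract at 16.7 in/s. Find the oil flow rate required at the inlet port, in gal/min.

Q ≈ 253 gal/min

Rod-side annular area A_ann = π/4 × (10.2² − 5.46²) = 58.30 in^2
Q = A × v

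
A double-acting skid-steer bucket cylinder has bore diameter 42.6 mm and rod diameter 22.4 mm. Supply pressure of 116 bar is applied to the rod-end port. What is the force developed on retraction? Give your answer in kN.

Rod-side annular area A_ann = π/4 × (42.6² − 22.4²) = 1031 mm^2
On retraction the pressure acts on the annular area (bore minus rod).
F = P × A_ann

F ≈ 12.0 kN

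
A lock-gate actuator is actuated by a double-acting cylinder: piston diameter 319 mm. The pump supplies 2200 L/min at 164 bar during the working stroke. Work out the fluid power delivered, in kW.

Hydraulic power = P × Q

W ≈ 601 kW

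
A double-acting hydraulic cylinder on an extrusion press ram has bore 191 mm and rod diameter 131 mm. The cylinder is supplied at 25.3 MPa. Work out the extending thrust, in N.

F ≈ 7.25e5 N

Cap-side area A_cap = π/4 × (191 mm)² = 28650 mm^2
F = P × A_cap = 25.3 MPa × A_cap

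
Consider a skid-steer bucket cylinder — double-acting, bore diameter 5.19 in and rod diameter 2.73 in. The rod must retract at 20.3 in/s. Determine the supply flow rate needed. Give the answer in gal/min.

Rod-side annular area A_ann = π/4 × (5.19² − 2.73²) = 15.30 in^2
Q = A × v

Q ≈ 80.7 gal/min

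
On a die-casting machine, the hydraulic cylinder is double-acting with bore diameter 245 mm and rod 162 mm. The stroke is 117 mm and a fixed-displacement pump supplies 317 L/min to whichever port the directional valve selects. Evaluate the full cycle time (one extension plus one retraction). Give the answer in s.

t ≈ 1.63 s

Cap-side area A_cap = π/4 × (245 mm)² = 47140 mm^2
Rod-side annular area A_ann = π/4 × (245² − 162²) = 26530 mm^2
t_ext = A_cap·L/Q = 1.044 s
t_ret = A_ann·L/Q = 0.5875 s
t_cycle = t_ext + t_ret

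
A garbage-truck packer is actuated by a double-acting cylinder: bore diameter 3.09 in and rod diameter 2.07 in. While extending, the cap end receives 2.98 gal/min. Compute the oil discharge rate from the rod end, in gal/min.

Q_out ≈ 1.64 gal/min

Cap-side area A_cap = π/4 × (3.09 in)² = 7.499 in^2
Rod-side annular area A_ann = π/4 × (3.09² − 2.07²) = 4.134 in^2
Piston speed v = Q_in/A_cap; rod-end outflow Q_out = v × A_ann = Q_in × A_ann/A_cap.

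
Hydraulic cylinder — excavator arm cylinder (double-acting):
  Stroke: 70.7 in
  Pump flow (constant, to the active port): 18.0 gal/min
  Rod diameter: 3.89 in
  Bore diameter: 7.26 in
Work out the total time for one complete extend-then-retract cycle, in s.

t ≈ 72.3 s

Cap-side area A_cap = π/4 × (7.26 in)² = 41.40 in^2
Rod-side annular area A_ann = π/4 × (7.26² − 3.89²) = 29.51 in^2
t_ext = A_cap·L/Q = 42.23 s
t_ret = A_ann·L/Q = 30.11 s
t_cycle = t_ext + t_ret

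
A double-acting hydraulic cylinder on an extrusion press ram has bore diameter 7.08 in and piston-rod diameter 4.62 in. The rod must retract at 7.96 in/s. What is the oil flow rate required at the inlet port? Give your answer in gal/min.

Rod-side annular area A_ann = π/4 × (7.08² − 4.62²) = 22.61 in^2
Q = A × v

Q ≈ 46.7 gal/min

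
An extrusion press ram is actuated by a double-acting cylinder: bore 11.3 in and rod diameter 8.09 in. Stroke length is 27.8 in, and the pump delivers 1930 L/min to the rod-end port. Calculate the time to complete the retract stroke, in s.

t ≈ 0.692 s

Rod-side annular area A_ann = π/4 × (11.3² − 8.09²) = 48.88 in^2
Swept volume V = A × L; t = V / Q = A·L / Q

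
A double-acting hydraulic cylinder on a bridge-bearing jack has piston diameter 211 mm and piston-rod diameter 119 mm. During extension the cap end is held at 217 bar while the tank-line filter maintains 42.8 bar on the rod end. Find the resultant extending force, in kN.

F ≈ 657 kN

Cap-side area A_cap = π/4 × (211 mm)² = 34970 mm^2
Rod-side annular area A_ann = π/4 × (211² − 119²) = 23840 mm^2
Net thrust = P_cap·A_cap − P_rod·A_ann = 758.8 kN − 102.1 kN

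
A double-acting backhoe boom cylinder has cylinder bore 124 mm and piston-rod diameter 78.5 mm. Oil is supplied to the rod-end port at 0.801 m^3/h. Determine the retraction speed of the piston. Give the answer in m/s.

v ≈ 0.0307 m/s

Rod-side annular area A_ann = π/4 × (124² − 78.5²) = 7236 mm^2
Flow into the rod-end port fills the annular volume.
v = Q / A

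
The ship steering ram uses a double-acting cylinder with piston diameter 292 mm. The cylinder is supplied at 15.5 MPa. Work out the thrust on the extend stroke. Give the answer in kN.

Cap-side area A_cap = π/4 × (292 mm)² = 66970 mm^2
F = P × A_cap = 15.5 MPa × A_cap

F ≈ 1040 kN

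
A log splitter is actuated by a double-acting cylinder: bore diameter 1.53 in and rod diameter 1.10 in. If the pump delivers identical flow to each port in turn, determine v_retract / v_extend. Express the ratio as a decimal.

Cap-side area A_cap = π/4 × (1.53 in)² = 1.839 in^2
Rod-side annular area A_ann = π/4 × (1.53² − 1.10²) = 0.8882 in^2
For equal Q, v ∝ 1/A, so v_ret/v_ext = A_cap/A_ann.

v_ret/v_ext ≈ 2.07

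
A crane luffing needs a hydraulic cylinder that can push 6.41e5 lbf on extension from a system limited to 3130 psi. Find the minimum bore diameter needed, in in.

D ≈ 16.1 in

Extension force acts on the full piston face: F = P × (π/4)D².
D = √(4F / (πP)) = √(4 × 6.41e5 lbf / (π × 3130 psi))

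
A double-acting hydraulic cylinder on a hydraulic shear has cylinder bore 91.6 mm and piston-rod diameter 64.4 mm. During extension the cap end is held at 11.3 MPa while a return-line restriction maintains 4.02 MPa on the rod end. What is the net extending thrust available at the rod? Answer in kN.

Cap-side area A_cap = π/4 × (91.6 mm)² = 6590 mm^2
Rod-side annular area A_ann = π/4 × (91.6² − 64.4²) = 3333 mm^2
Net thrust = P_cap·A_cap − P_rod·A_ann = 74.47 kN − 13.40 kN

F ≈ 61.1 kN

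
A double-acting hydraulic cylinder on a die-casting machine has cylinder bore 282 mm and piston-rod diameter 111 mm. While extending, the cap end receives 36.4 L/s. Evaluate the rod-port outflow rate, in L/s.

Q_out ≈ 30.8 L/s

Cap-side area A_cap = π/4 × (282 mm)² = 62460 mm^2
Rod-side annular area A_ann = π/4 × (282² − 111²) = 52780 mm^2
Piston speed v = Q_in/A_cap; rod-end outflow Q_out = v × A_ann = Q_in × A_ann/A_cap.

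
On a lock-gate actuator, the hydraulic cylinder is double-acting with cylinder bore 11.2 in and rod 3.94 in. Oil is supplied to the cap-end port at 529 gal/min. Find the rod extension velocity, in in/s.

Cap-side area A_cap = π/4 × (11.2 in)² = 98.52 in^2
v = Q / A

v ≈ 20.7 in/s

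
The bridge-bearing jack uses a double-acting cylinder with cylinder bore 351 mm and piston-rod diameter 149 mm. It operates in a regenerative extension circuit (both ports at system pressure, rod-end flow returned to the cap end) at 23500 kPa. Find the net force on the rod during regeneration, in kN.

F ≈ 410 kN

With equal pressure on both faces, forces on the annular region cancel; the net push is pressure × rod cross-section.
Rod cross-section A_rod = π/4 × (149 mm)² = 17440 mm^2
F = P × A_rod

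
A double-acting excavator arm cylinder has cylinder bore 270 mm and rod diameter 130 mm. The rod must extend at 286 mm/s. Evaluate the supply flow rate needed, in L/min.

Cap-side area A_cap = π/4 × (270 mm)² = 57260 mm^2
Q = A × v

Q ≈ 983 L/min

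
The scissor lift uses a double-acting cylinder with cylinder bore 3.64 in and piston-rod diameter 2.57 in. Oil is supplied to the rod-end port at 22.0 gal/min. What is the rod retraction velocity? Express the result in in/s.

v ≈ 16.2 in/s

Rod-side annular area A_ann = π/4 × (3.64² − 2.57²) = 5.219 in^2
Flow into the rod-end port fills the annular volume.
v = Q / A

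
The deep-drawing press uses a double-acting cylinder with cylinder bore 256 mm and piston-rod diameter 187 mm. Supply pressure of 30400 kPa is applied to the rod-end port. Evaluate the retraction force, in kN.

F ≈ 730 kN

Rod-side annular area A_ann = π/4 × (256² − 187²) = 24010 mm^2
On retraction the pressure acts on the annular area (bore minus rod).
F = P × A_ann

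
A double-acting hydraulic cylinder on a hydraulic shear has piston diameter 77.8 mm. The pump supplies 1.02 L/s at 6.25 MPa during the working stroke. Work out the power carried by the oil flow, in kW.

W ≈ 6.38 kW

Hydraulic power = P × Q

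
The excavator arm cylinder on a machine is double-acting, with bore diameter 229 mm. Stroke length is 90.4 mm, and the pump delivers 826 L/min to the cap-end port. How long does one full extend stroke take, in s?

Cap-side area A_cap = π/4 × (229 mm)² = 41190 mm^2
Swept volume V = A × L; t = V / Q = A·L / Q

t ≈ 0.270 s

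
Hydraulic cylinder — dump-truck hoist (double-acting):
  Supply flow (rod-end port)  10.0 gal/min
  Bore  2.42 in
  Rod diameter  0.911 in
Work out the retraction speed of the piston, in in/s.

v ≈ 9.75 in/s

Rod-side annular area A_ann = π/4 × (2.42² − 0.911²) = 3.948 in^2
Flow into the rod-end port fills the annular volume.
v = Q / A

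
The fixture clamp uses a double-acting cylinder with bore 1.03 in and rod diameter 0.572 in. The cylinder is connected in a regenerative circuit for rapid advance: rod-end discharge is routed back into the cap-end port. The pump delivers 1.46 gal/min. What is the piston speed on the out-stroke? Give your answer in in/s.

In regeneration the rod-end outflow joins the pump flow into the cap end, so the net volume the pump must supply per unit advance equals the rod cross-section area.
Rod cross-section A_rod = π/4 × (0.572 in)² = 0.2570 in^2
v = Q_pump / A_rod

v ≈ 21.9 in/s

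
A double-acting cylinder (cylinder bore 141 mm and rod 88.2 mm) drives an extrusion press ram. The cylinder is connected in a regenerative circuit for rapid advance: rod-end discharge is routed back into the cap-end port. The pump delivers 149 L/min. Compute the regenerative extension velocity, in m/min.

In regeneration the rod-end outflow joins the pump flow into the cap end, so the net volume the pump must supply per unit advance equals the rod cross-section area.
Rod cross-section A_rod = π/4 × (88.2 mm)² = 6110 mm^2
v = Q_pump / A_rod

v ≈ 24.4 m/min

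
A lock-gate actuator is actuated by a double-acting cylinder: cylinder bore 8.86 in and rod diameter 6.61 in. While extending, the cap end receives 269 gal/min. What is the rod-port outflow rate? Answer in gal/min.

Cap-side area A_cap = π/4 × (8.86 in)² = 61.65 in^2
Rod-side annular area A_ann = π/4 × (8.86² − 6.61²) = 27.34 in^2
Piston speed v = Q_in/A_cap; rod-end outflow Q_out = v × A_ann = Q_in × A_ann/A_cap.

Q_out ≈ 119 gal/min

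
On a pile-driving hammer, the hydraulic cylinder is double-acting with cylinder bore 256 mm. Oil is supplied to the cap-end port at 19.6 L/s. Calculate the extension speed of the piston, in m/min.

v ≈ 22.8 m/min

Cap-side area A_cap = π/4 × (256 mm)² = 51470 mm^2
v = Q / A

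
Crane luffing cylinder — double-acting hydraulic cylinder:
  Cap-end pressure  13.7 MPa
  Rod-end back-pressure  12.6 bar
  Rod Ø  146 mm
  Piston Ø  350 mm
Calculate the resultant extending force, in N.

Cap-side area A_cap = π/4 × (350 mm)² = 96210 mm^2
Rod-side annular area A_ann = π/4 × (350² − 146²) = 79470 mm^2
Net thrust = P_cap·A_cap − P_rod·A_ann = 1.318e6 N − 1.001e5 N

F ≈ 1.22e6 N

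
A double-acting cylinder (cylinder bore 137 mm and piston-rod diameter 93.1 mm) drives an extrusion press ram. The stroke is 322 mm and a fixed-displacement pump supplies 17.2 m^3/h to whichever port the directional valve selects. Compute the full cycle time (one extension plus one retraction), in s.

t ≈ 1.53 s

Cap-side area A_cap = π/4 × (137 mm)² = 14740 mm^2
Rod-side annular area A_ann = π/4 × (137² − 93.1²) = 7934 mm^2
t_ext = A_cap·L/Q = 0.9935 s
t_ret = A_ann·L/Q = 0.5347 s
t_cycle = t_ext + t_ret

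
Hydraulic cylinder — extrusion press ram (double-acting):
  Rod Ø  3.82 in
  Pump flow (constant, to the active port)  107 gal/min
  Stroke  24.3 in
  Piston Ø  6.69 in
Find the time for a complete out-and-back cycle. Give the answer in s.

t ≈ 3.47 s

Cap-side area A_cap = π/4 × (6.69 in)² = 35.15 in^2
Rod-side annular area A_ann = π/4 × (6.69² − 3.82²) = 23.69 in^2
t_ext = A_cap·L/Q = 2.073 s
t_ret = A_ann·L/Q = 1.397 s
t_cycle = t_ext + t_ret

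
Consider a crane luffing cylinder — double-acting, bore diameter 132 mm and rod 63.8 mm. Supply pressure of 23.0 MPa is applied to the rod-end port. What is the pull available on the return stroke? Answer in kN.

F ≈ 241 kN

Rod-side annular area A_ann = π/4 × (132² − 63.8²) = 10490 mm^2
On retraction the pressure acts on the annular area (bore minus rod).
F = P × A_ann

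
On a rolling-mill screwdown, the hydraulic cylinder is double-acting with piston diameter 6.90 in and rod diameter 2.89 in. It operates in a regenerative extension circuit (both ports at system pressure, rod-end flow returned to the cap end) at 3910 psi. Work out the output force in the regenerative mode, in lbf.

With equal pressure on both faces, forces on the annular region cancel; the net push is pressure × rod cross-section.
Rod cross-section A_rod = π/4 × (2.89 in)² = 6.560 in^2
F = P × A_rod

F ≈ 25600 lbf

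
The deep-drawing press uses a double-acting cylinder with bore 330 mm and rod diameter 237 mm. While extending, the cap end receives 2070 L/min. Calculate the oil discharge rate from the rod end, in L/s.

Cap-side area A_cap = π/4 × (330 mm)² = 85530 mm^2
Rod-side annular area A_ann = π/4 × (330² − 237²) = 41410 mm^2
Piston speed v = Q_in/A_cap; rod-end outflow Q_out = v × A_ann = Q_in × A_ann/A_cap.

Q_out ≈ 16.7 L/s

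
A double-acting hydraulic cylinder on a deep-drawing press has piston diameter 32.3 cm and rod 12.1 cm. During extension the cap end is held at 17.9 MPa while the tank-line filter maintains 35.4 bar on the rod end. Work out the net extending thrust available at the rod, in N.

Cap-side area A_cap = π/4 × (32.3 cm)² = 819.4 cm^2
Rod-side annular area A_ann = π/4 × (32.3² − 12.1²) = 704.4 cm^2
Net thrust = P_cap·A_cap − P_rod·A_ann = 1.467e6 N − 2.494e5 N

F ≈ 1.22e6 N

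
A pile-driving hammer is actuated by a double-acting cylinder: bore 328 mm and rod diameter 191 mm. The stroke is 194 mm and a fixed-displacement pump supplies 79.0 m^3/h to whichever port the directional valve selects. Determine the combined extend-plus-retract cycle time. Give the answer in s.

Cap-side area A_cap = π/4 × (328 mm)² = 84500 mm^2
Rod-side annular area A_ann = π/4 × (328² − 191²) = 55840 mm^2
t_ext = A_cap·L/Q = 0.7470 s
t_ret = A_ann·L/Q = 0.4937 s
t_cycle = t_ext + t_ret

t ≈ 1.24 s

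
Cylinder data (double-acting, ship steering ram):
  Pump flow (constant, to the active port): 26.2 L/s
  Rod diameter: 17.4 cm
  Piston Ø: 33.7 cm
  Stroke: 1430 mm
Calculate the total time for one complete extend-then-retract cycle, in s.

t ≈ 8.44 s

Cap-side area A_cap = π/4 × (33.7 cm)² = 892.0 cm^2
Rod-side annular area A_ann = π/4 × (33.7² − 17.4²) = 654.2 cm^2
t_ext = A_cap·L/Q = 4.868 s
t_ret = A_ann·L/Q = 3.571 s
t_cycle = t_ext + t_ret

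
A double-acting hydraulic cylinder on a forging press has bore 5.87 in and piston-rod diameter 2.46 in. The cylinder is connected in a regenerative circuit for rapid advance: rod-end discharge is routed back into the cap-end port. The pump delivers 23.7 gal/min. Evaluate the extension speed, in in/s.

In regeneration the rod-end outflow joins the pump flow into the cap end, so the net volume the pump must supply per unit advance equals the rod cross-section area.
Rod cross-section A_rod = π/4 × (2.46 in)² = 4.753 in^2
v = Q_pump / A_rod

v ≈ 19.2 in/s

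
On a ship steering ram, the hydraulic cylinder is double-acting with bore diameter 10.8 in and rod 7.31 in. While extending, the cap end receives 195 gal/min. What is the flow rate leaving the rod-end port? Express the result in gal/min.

Cap-side area A_cap = π/4 × (10.8 in)² = 91.61 in^2
Rod-side annular area A_ann = π/4 × (10.8² − 7.31²) = 49.64 in^2
Piston speed v = Q_in/A_cap; rod-end outflow Q_out = v × A_ann = Q_in × A_ann/A_cap.

Q_out ≈ 106 gal/min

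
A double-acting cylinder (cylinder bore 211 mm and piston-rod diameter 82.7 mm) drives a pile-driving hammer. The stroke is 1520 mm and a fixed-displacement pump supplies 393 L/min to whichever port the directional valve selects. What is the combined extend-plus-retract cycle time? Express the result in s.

t ≈ 15.0 s

Cap-side area A_cap = π/4 × (211 mm)² = 34970 mm^2
Rod-side annular area A_ann = π/4 × (211² − 82.7²) = 29600 mm^2
t_ext = A_cap·L/Q = 8.114 s
t_ret = A_ann·L/Q = 6.868 s
t_cycle = t_ext + t_ret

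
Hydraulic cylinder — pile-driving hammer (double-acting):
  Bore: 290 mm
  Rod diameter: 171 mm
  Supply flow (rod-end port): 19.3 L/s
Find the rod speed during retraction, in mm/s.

Rod-side annular area A_ann = π/4 × (290² − 171²) = 43090 mm^2
Flow into the rod-end port fills the annular volume.
v = Q / A

v ≈ 448 mm/s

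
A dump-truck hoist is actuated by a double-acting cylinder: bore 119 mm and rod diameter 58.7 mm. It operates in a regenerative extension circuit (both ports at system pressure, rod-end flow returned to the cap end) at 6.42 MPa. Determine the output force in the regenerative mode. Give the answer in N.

F ≈ 17400 N

With equal pressure on both faces, forces on the annular region cancel; the net push is pressure × rod cross-section.
Rod cross-section A_rod = π/4 × (58.7 mm)² = 2706 mm^2
F = P × A_rod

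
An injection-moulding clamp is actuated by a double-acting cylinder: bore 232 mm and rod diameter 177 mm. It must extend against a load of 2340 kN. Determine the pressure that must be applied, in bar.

P ≈ 554 bar

Cap-side area A_cap = π/4 × (232 mm)² = 42270 mm^2
P = F / A = 2340 kN / A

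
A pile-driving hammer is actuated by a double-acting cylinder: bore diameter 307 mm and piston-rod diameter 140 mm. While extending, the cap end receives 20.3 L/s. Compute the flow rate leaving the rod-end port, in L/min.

Q_out ≈ 965 L/min

Cap-side area A_cap = π/4 × (307 mm)² = 74020 mm^2
Rod-side annular area A_ann = π/4 × (307² − 140²) = 58630 mm^2
Piston speed v = Q_in/A_cap; rod-end outflow Q_out = v × A_ann = Q_in × A_ann/A_cap.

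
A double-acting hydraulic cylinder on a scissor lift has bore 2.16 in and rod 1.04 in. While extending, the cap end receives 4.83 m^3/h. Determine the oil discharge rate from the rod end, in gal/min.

Cap-side area A_cap = π/4 × (2.16 in)² = 3.664 in^2
Rod-side annular area A_ann = π/4 × (2.16² − 1.04²) = 2.815 in^2
Piston speed v = Q_in/A_cap; rod-end outflow Q_out = v × A_ann = Q_in × A_ann/A_cap.

Q_out ≈ 16.3 gal/min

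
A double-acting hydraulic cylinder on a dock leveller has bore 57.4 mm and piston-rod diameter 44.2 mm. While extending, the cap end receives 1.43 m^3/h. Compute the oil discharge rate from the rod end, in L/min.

Cap-side area A_cap = π/4 × (57.4 mm)² = 2588 mm^2
Rod-side annular area A_ann = π/4 × (57.4² − 44.2²) = 1053 mm^2
Piston speed v = Q_in/A_cap; rod-end outflow Q_out = v × A_ann = Q_in × A_ann/A_cap.

Q_out ≈ 9.70 L/min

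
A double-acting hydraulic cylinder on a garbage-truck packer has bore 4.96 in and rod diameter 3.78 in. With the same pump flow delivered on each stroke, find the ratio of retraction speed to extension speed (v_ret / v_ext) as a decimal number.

v_ret/v_ext ≈ 2.39

Cap-side area A_cap = π/4 × (4.96 in)² = 19.32 in^2
Rod-side annular area A_ann = π/4 × (4.96² − 3.78²) = 8.100 in^2
For equal Q, v ∝ 1/A, so v_ret/v_ext = A_cap/A_ann.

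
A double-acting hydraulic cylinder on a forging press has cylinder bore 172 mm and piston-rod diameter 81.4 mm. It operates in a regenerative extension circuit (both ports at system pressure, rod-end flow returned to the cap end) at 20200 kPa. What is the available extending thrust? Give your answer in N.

F ≈ 1.05e5 N

With equal pressure on both faces, forces on the annular region cancel; the net push is pressure × rod cross-section.
Rod cross-section A_rod = π/4 × (81.4 mm)² = 5204 mm^2
F = P × A_rod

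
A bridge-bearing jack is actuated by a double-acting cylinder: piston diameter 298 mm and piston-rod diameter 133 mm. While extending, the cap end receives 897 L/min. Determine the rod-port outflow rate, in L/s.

Q_out ≈ 12.0 L/s

Cap-side area A_cap = π/4 × (298 mm)² = 69750 mm^2
Rod-side annular area A_ann = π/4 × (298² − 133²) = 55850 mm^2
Piston speed v = Q_in/A_cap; rod-end outflow Q_out = v × A_ann = Q_in × A_ann/A_cap.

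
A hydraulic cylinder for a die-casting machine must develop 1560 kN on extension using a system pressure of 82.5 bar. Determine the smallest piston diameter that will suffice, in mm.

D ≈ 491 mm

Extension force acts on the full piston face: F = P × (π/4)D².
D = √(4F / (πP)) = √(4 × 1560 kN / (π × 82.5 bar))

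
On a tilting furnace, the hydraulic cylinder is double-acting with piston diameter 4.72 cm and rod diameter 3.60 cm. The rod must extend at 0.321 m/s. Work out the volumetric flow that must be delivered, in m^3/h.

Cap-side area A_cap = π/4 × (4.72 cm)² = 17.50 cm^2
Q = A × v

Q ≈ 2.02 m^3/h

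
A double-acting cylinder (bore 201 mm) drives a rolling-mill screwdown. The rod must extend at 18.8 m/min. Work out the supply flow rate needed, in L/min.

Q ≈ 597 L/min

Cap-side area A_cap = π/4 × (201 mm)² = 31730 mm^2
Q = A × v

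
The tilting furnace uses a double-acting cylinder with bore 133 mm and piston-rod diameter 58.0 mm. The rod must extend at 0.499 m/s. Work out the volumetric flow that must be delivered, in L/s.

Q ≈ 6.93 L/s

Cap-side area A_cap = π/4 × (133 mm)² = 13890 mm^2
Q = A × v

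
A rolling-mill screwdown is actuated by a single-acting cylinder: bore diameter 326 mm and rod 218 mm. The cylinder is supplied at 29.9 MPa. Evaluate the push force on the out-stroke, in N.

Cap-side area A_cap = π/4 × (326 mm)² = 83470 mm^2
F = P × A_cap = 29.9 MPa × A_cap

F ≈ 2.50e6 N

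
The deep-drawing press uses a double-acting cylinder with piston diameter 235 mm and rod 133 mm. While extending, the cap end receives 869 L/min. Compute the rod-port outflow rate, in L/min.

Cap-side area A_cap = π/4 × (235 mm)² = 43370 mm^2
Rod-side annular area A_ann = π/4 × (235² − 133²) = 29480 mm^2
Piston speed v = Q_in/A_cap; rod-end outflow Q_out = v × A_ann = Q_in × A_ann/A_cap.

Q_out ≈ 591 L/min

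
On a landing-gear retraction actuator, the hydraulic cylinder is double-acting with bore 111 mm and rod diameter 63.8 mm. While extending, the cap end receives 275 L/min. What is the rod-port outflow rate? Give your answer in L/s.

Cap-side area A_cap = π/4 × (111 mm)² = 9677 mm^2
Rod-side annular area A_ann = π/4 × (111² − 63.8²) = 6480 mm^2
Piston speed v = Q_in/A_cap; rod-end outflow Q_out = v × A_ann = Q_in × A_ann/A_cap.

Q_out ≈ 3.07 L/s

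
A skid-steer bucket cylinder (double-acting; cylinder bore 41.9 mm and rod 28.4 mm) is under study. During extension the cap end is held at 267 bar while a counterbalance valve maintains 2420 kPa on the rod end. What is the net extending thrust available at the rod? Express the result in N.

Cap-side area A_cap = π/4 × (41.9 mm)² = 1379 mm^2
Rod-side annular area A_ann = π/4 × (41.9² − 28.4²) = 745.4 mm^2
Net thrust = P_cap·A_cap − P_rod·A_ann = 36820 N − 1804 N

F ≈ 35000 N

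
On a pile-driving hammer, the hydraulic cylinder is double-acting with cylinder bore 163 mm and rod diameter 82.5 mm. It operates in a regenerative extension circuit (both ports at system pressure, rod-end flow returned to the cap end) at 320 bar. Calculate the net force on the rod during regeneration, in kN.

With equal pressure on both faces, forces on the annular region cancel; the net push is pressure × rod cross-section.
Rod cross-section A_rod = π/4 × (82.5 mm)² = 5346 mm^2
F = P × A_rod

F ≈ 171 kN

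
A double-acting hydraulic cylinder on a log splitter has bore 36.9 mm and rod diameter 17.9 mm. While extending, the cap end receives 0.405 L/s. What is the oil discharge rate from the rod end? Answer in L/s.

Cap-side area A_cap = π/4 × (36.9 mm)² = 1069 mm^2
Rod-side annular area A_ann = π/4 × (36.9² − 17.9²) = 817.8 mm^2
Piston speed v = Q_in/A_cap; rod-end outflow Q_out = v × A_ann = Q_in × A_ann/A_cap.

Q_out ≈ 0.310 L/s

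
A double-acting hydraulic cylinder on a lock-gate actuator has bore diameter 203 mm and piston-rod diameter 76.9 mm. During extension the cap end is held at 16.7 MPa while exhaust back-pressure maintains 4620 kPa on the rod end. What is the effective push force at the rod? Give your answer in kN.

Cap-side area A_cap = π/4 × (203 mm)² = 32370 mm^2
Rod-side annular area A_ann = π/4 × (203² − 76.9²) = 27720 mm^2
Net thrust = P_cap·A_cap − P_rod·A_ann = 540.5 kN − 128.1 kN

F ≈ 412 kN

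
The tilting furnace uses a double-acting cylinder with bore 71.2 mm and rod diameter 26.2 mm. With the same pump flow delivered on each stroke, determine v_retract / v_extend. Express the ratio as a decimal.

v_ret/v_ext ≈ 1.16

Cap-side area A_cap = π/4 × (71.2 mm)² = 3982 mm^2
Rod-side annular area A_ann = π/4 × (71.2² − 26.2²) = 3442 mm^2
For equal Q, v ∝ 1/A, so v_ret/v_ext = A_cap/A_ann.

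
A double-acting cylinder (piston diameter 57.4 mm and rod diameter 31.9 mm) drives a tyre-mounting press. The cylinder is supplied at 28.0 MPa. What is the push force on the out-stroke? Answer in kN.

Cap-side area A_cap = π/4 × (57.4 mm)² = 2588 mm^2
F = P × A_cap = 28.0 MPa × A_cap

F ≈ 72.5 kN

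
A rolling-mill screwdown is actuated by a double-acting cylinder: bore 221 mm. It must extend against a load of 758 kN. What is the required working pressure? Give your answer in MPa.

Cap-side area A_cap = π/4 × (221 mm)² = 38360 mm^2
P = F / A = 758 kN / A

P ≈ 19.8 MPa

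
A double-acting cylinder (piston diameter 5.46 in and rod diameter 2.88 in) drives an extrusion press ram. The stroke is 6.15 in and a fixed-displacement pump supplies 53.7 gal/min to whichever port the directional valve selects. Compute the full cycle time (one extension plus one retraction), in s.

t ≈ 1.20 s

Cap-side area A_cap = π/4 × (5.46 in)² = 23.41 in^2
Rod-side annular area A_ann = π/4 × (5.46² − 2.88²) = 16.90 in^2
t_ext = A_cap·L/Q = 0.6965 s
t_ret = A_ann·L/Q = 0.5027 s
t_cycle = t_ext + t_ret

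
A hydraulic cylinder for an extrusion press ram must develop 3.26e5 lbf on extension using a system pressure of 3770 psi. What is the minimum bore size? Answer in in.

Extension force acts on the full piston face: F = P × (π/4)D².
D = √(4F / (πP)) = √(4 × 3.26e5 lbf / (π × 3770 psi))

D ≈ 10.5 in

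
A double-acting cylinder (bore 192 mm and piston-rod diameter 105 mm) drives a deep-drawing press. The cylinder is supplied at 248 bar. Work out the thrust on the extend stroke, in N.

F ≈ 7.18e5 N

Cap-side area A_cap = π/4 × (192 mm)² = 28950 mm^2
F = P × A_cap = 248 bar × A_cap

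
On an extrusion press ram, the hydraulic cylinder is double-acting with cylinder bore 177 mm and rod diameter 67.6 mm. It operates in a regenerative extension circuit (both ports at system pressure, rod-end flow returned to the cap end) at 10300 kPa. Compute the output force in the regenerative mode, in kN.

With equal pressure on both faces, forces on the annular region cancel; the net push is pressure × rod cross-section.
Rod cross-section A_rod = π/4 × (67.6 mm)² = 3589 mm^2
F = P × A_rod

F ≈ 37.0 kN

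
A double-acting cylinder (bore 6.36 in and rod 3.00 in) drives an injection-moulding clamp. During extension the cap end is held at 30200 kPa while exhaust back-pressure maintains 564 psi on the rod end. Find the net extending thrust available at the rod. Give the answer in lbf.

F ≈ 1.25e5 lbf

Cap-side area A_cap = π/4 × (6.36 in)² = 31.77 in^2
Rod-side annular area A_ann = π/4 × (6.36² − 3.00²) = 24.70 in^2
Net thrust = P_cap·A_cap − P_rod·A_ann = 1.392e5 lbf − 13930 lbf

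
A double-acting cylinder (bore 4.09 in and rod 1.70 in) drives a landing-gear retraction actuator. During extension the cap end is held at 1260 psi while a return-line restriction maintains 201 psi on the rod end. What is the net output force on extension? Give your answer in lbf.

Cap-side area A_cap = π/4 × (4.09 in)² = 13.14 in^2
Rod-side annular area A_ann = π/4 × (4.09² − 1.70²) = 10.87 in^2
Net thrust = P_cap·A_cap − P_rod·A_ann = 16550 lbf − 2185 lbf

F ≈ 14400 lbf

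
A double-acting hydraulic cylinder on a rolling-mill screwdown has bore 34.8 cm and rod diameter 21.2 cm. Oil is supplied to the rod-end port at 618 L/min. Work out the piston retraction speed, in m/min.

Rod-side annular area A_ann = π/4 × (34.8² − 21.2²) = 598.2 cm^2
Flow into the rod-end port fills the annular volume.
v = Q / A

v ≈ 10.3 m/min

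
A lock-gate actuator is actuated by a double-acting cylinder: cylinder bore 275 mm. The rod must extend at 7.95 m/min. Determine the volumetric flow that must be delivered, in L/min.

Q ≈ 472 L/min

Cap-side area A_cap = π/4 × (275 mm)² = 59400 mm^2
Q = A × v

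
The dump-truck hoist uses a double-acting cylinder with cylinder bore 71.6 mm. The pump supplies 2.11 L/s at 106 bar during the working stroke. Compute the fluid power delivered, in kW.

W ≈ 22.4 kW

Hydraulic power = P × Q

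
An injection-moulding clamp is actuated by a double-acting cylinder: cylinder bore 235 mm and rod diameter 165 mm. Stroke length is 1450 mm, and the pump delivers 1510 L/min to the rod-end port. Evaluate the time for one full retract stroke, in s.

Rod-side annular area A_ann = π/4 × (235² − 165²) = 21990 mm^2
Swept volume V = A × L; t = V / Q = A·L / Q

t ≈ 1.27 s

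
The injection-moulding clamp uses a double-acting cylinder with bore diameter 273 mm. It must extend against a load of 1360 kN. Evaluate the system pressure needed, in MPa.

P ≈ 23.2 MPa

Cap-side area A_cap = π/4 × (273 mm)² = 58530 mm^2
P = F / A = 1360 kN / A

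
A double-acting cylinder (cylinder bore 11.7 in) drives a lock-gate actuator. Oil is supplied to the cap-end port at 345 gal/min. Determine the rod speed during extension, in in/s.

v ≈ 12.4 in/s

Cap-side area A_cap = π/4 × (11.7 in)² = 107.5 in^2
v = Q / A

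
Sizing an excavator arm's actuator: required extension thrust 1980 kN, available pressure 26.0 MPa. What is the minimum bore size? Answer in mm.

Extension force acts on the full piston face: F = P × (π/4)D².
D = √(4F / (πP)) = √(4 × 1980 kN / (π × 26.0 MPa))

D ≈ 311 mm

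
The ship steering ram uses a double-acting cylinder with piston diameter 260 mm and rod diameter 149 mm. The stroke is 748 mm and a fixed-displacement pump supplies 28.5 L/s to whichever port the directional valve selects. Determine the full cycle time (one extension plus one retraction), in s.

Cap-side area A_cap = π/4 × (260 mm)² = 53090 mm^2
Rod-side annular area A_ann = π/4 × (260² − 149²) = 35660 mm^2
t_ext = A_cap·L/Q = 1.393 s
t_ret = A_ann·L/Q = 0.9358 s
t_cycle = t_ext + t_ret

t ≈ 2.33 s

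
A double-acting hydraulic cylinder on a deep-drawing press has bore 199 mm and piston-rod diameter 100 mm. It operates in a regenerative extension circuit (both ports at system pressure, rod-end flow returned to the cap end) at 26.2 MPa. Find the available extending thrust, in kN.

F ≈ 206 kN

With equal pressure on both faces, forces on the annular region cancel; the net push is pressure × rod cross-section.
Rod cross-section A_rod = π/4 × (100 mm)² = 7854 mm^2
F = P × A_rod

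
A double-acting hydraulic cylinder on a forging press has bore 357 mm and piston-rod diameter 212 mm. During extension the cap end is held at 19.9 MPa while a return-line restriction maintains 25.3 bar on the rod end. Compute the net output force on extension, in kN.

F ≈ 1830 kN

Cap-side area A_cap = π/4 × (357 mm)² = 1.001e5 mm^2
Rod-side annular area A_ann = π/4 × (357² − 212²) = 64800 mm^2
Net thrust = P_cap·A_cap − P_rod·A_ann = 1992 kN − 163.9 kN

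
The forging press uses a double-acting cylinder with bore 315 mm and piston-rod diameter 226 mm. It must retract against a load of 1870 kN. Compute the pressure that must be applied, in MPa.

P ≈ 49.4 MPa

Rod-side annular area A_ann = π/4 × (315² − 226²) = 37820 mm^2
Retraction: pressure acts on the annular area.
P = F / A = 1870 kN / A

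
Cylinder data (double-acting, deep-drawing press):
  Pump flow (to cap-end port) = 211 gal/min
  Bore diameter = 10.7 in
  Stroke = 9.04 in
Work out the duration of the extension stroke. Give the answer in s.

t ≈ 1.00 s

Cap-side area A_cap = π/4 × (10.7 in)² = 89.92 in^2
Swept volume V = A × L; t = V / Q = A·L / Q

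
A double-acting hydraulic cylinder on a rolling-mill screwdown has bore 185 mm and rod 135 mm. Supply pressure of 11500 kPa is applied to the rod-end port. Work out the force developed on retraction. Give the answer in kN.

Rod-side annular area A_ann = π/4 × (185² − 135²) = 12570 mm^2
On retraction the pressure acts on the annular area (bore minus rod).
F = P × A_ann

F ≈ 145 kN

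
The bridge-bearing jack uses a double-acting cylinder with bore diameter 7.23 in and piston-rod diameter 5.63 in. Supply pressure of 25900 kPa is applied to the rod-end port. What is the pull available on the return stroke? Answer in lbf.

Rod-side annular area A_ann = π/4 × (7.23² − 5.63²) = 16.16 in^2
On retraction the pressure acts on the annular area (bore minus rod).
F = P × A_ann

F ≈ 60700 lbf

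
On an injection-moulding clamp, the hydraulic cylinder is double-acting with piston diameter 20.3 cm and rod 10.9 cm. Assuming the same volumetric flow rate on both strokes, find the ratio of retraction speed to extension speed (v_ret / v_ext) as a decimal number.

v_ret/v_ext ≈ 1.41

Cap-side area A_cap = π/4 × (20.3 cm)² = 323.7 cm^2
Rod-side annular area A_ann = π/4 × (20.3² − 10.9²) = 230.3 cm^2
For equal Q, v ∝ 1/A, so v_ret/v_ext = A_cap/A_ann.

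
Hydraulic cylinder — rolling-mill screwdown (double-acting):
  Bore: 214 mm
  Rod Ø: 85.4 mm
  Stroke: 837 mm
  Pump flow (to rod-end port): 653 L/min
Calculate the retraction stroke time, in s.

t ≈ 2.33 s

Rod-side annular area A_ann = π/4 × (214² − 85.4²) = 30240 mm^2
Swept volume V = A × L; t = V / Q = A·L / Q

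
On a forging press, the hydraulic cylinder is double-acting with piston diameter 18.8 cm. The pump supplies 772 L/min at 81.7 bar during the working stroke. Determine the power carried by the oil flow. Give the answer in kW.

W ≈ 105 kW

Hydraulic power = P × Q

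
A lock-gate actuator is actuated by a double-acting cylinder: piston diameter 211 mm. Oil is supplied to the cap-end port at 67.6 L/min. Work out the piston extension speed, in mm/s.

Cap-side area A_cap = π/4 × (211 mm)² = 34970 mm^2
v = Q / A

v ≈ 32.2 mm/s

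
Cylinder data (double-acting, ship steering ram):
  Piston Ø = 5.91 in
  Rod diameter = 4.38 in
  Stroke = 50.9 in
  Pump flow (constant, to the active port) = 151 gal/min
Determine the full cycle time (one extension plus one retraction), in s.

Cap-side area A_cap = π/4 × (5.91 in)² = 27.43 in^2
Rod-side annular area A_ann = π/4 × (5.91² − 4.38²) = 12.37 in^2
t_ext = A_cap·L/Q = 2.402 s
t_ret = A_ann·L/Q = 1.083 s
t_cycle = t_ext + t_ret

t ≈ 3.48 s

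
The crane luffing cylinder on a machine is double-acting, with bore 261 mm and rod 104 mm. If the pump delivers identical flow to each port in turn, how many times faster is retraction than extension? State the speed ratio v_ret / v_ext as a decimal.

v_ret/v_ext ≈ 1.19

Cap-side area A_cap = π/4 × (261 mm)² = 53500 mm^2
Rod-side annular area A_ann = π/4 × (261² − 104²) = 45010 mm^2
For equal Q, v ∝ 1/A, so v_ret/v_ext = A_cap/A_ann.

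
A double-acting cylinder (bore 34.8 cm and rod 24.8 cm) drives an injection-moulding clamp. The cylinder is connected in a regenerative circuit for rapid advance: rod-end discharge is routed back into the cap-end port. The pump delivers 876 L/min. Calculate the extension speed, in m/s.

v ≈ 0.302 m/s

In regeneration the rod-end outflow joins the pump flow into the cap end, so the net volume the pump must supply per unit advance equals the rod cross-section area.
Rod cross-section A_rod = π/4 × (24.8 cm)² = 483.1 cm^2
v = Q_pump / A_rod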